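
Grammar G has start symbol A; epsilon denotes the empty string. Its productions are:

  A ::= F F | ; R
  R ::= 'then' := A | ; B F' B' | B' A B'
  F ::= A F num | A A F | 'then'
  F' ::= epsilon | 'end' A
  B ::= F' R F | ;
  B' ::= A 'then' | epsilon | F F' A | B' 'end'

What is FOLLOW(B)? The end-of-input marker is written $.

In R ::= ; B F' B': add FIRST(F' B')\{epsilon} = { 'end', 'then', ; }.
  Since F' B' is nullable, also add FOLLOW(R) = { $, 'end', 'then', ; }.
Union: FOLLOW(B) = { $, 'end', 'then', ; }.

{ $, 'end', 'then', ; }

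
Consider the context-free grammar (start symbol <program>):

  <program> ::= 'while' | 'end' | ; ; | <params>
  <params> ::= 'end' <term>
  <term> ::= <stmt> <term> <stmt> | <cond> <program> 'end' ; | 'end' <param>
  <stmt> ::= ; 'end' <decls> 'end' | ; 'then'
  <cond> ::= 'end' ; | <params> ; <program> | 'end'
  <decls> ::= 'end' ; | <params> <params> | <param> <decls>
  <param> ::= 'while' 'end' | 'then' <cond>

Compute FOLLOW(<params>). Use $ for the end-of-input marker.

{ $, 'end', 'then', 'while', ; }

In <program> ::= <params>: <params> is at the end, add FOLLOW(<program>) = { $, 'end', 'then', 'while', ; }.
In <cond> ::= <params> ; <program>: add FIRST(; <program>) = { ; }.
In <decls> ::= <params> <params>: add FIRST(<params>) = { 'end' }.
In <decls> ::= <params> <params>: <params> is at the end, add FOLLOW(<decls>) = { 'end' }.
Union: FOLLOW(<params>) = { $, 'end', 'then', 'while', ; }.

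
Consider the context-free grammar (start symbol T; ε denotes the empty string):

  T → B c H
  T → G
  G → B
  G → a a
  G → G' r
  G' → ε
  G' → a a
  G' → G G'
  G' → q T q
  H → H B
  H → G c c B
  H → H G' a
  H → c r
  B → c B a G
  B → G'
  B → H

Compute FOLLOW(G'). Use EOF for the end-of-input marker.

In G → G' r: add FIRST(r) = { r }.
In G' → G G': G' is at the end, add FOLLOW(G') = { EOF, a, c, q, r }.
In H → H G' a: add FIRST(a) = { a }.
In B → G': G' is at the end, add FOLLOW(B) = { EOF, a, c, q, r }.
Union: FOLLOW(G') = { EOF, a, c, q, r }.

{ EOF, a, c, q, r }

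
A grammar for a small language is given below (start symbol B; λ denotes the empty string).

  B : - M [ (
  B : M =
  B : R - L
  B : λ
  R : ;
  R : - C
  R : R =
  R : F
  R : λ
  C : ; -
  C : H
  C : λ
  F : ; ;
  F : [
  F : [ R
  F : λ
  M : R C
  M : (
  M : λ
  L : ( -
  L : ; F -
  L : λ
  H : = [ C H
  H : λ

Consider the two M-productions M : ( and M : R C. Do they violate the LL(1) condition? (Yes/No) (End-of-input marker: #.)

No

FIRST(() = { ( } and FIRST(R C) = { -, ;, =, [, λ }.
The second is nullable but FOLLOW(M) = { =, [ } is disjoint from FIRST of the first.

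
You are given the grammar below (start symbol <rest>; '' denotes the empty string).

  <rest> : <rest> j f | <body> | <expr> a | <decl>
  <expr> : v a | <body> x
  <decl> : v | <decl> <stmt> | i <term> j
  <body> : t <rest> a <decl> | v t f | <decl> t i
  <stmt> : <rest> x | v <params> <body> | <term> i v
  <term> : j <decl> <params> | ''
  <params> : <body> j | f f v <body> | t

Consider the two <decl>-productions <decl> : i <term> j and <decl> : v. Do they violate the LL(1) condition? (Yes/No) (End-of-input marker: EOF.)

No

FIRST(i <term> j) = { i } and FIRST(v) = { v }.
The FIRST sets are disjoint and neither alternative is nullable — no conflict.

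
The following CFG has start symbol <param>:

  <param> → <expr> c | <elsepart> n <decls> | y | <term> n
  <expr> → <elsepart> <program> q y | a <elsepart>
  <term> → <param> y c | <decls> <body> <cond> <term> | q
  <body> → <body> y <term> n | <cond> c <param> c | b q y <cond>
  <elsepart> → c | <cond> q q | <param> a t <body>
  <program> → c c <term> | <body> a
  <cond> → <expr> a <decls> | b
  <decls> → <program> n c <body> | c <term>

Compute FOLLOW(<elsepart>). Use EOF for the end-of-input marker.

In <param> → <elsepart> n <decls>: add FIRST(n <decls>) = { n }.
In <expr> → <elsepart> <program> q y: add FIRST(<program> q y) = { a, b, c, q, y }.
In <expr> → a <elsepart>: <elsepart> is at the end, add FOLLOW(<expr>) = { a, c }.
Union: FOLLOW(<elsepart>) = { a, b, c, n, q, y }.

{ a, b, c, n, q, y }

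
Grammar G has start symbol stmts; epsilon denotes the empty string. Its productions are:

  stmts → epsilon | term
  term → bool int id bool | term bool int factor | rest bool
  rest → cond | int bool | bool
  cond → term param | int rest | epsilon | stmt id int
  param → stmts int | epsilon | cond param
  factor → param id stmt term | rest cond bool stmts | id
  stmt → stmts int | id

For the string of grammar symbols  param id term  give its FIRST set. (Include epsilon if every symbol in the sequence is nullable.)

{ bool, id, int }

Add FIRST(param)\{epsilon} = { bool, id, int }; param is nullable, continue.
id is a terminal; add {id} and stop.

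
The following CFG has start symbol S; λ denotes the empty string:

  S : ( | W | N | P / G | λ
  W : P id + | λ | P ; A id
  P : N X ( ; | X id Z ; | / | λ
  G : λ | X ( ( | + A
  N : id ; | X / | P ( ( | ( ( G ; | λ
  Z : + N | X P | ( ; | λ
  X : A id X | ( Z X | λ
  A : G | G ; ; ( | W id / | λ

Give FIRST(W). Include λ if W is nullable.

{ (, +, /, ;, id, λ }

From W : P id +: P nullable, take FIRST(P) ∪ {id} = { (, +, /, ;, id }.
W : λ contributes λ.
From W : P ; A id: P nullable, take FIRST(P) ∪ {;} = { (, +, /, ;, id }.
Union: FIRST(W) = { (, +, /, ;, id, λ }.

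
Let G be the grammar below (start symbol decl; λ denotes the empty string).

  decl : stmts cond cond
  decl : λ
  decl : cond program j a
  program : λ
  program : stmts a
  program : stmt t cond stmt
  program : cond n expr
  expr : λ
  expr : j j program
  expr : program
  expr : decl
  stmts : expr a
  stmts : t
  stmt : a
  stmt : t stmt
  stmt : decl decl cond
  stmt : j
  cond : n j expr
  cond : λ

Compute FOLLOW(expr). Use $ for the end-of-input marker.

{ $, a, j, n, t }

In program : cond n expr: expr is at the end, add FOLLOW(program) = { $, a, j, n, t }.
In stmts : expr a: add FIRST(a) = { a }.
In cond : n j expr: expr is at the end, add FOLLOW(cond) = { $, a, j, n, t }.
Union: FOLLOW(expr) = { $, a, j, n, t }.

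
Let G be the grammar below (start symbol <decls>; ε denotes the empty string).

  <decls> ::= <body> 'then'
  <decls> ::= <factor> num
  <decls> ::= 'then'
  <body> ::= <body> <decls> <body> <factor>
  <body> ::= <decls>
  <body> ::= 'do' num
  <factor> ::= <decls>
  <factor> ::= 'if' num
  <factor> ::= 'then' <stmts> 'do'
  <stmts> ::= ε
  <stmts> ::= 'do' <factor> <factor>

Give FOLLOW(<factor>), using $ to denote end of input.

{ 'do', 'if', 'then', num }

In <decls> ::= <factor> num: add FIRST(num) = { num }.
In <body> ::= <body> <decls> <body> <factor>: <factor> is at the end, add FOLLOW(<body>) = { 'do', 'if', 'then' }.
In <stmts> ::= 'do' <factor> <factor>: add FIRST(<factor>) = { 'do', 'if', 'then' }.
In <stmts> ::= 'do' <factor> <factor>: <factor> is at the end, add FOLLOW(<stmts>) = { 'do' }.
Union: FOLLOW(<factor>) = { 'do', 'if', 'then', num }.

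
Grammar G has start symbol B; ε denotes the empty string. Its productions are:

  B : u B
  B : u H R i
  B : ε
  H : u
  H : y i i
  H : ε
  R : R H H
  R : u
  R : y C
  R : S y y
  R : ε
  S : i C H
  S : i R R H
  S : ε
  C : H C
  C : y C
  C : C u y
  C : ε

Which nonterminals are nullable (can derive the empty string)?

{ B, C, H, R, S }

Directly nullable (have an ε-production): B, H, R, S, C.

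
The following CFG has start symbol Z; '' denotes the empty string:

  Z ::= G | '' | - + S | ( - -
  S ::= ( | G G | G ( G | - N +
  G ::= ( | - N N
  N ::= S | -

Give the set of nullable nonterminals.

Directly nullable (have an ''-production): Z.
No other nonterminal has a production whose RHS symbols are all nullable.

{ Z }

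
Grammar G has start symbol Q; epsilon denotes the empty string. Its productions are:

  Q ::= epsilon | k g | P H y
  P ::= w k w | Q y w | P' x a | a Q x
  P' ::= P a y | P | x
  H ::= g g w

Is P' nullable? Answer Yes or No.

Nullable nonterminals: Q.
No production of P' has an RHS whose symbols are all nullable, so P' is not nullable.

No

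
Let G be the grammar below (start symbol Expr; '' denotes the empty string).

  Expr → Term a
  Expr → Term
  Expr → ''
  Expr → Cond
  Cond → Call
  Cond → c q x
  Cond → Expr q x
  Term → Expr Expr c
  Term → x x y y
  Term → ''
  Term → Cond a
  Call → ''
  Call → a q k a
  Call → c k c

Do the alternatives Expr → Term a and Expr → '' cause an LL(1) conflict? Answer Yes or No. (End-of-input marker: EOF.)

Yes

FIRST(Term a) = { a, c, q, x } and FIRST('') = { '' }.
The second alternative is nullable and FOLLOW(Expr) = { EOF, a, c, q, x } shares a with FIRST of the first — conflict.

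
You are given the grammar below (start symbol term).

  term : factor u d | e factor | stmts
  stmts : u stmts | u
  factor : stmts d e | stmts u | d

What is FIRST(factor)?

{ d, u }

From factor : stmts d e: add FIRST(stmts) = { u }.
From factor : stmts u: add FIRST(stmts) = { u }.
factor : d contributes {d}.
Union: FIRST(factor) = { d, u }.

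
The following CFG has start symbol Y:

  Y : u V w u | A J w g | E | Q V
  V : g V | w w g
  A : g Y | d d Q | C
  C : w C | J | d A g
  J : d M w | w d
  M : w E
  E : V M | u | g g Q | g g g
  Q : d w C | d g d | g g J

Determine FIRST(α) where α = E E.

Add FIRST(E) = { g, u, w }; E is not nullable, stop.

{ g, u, w }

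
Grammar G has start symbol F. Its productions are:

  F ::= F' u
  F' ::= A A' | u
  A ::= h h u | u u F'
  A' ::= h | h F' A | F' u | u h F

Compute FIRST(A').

A' ::= h contributes {h}.
A' ::= h F' A contributes {h}.
From A' ::= F' u: add FIRST(F') = { h, u }.
A' ::= u h F contributes {u}.
Union: FIRST(A') = { h, u }.

{ h, u }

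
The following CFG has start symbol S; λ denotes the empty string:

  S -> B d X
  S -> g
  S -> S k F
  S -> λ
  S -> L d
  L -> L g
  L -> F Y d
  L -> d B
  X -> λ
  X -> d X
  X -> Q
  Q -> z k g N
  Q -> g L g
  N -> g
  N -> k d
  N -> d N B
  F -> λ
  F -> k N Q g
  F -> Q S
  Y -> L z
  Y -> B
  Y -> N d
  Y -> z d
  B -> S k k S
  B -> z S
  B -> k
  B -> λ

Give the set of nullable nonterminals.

{ B, F, S, X, Y }

Directly nullable (have an λ-production): S, X, F, B.
Y -> B with every symbol nullable, so Y is nullable.
No other nonterminal has a production whose RHS symbols are all nullable.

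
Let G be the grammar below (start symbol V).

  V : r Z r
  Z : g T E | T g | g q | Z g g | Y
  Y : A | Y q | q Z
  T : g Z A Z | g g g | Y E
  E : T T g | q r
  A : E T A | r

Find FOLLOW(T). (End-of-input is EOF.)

In Z : g T E: add FIRST(E) = { g, q, r }.
In Z : T g: add FIRST(g) = { g }.
In E : T T g: add FIRST(T g) = { g, q, r }.
In E : T T g: add FIRST(g) = { g }.
In A : E T A: add FIRST(A) = { g, q, r }.
Union: FOLLOW(T) = { g, q, r }.

{ g, q, r }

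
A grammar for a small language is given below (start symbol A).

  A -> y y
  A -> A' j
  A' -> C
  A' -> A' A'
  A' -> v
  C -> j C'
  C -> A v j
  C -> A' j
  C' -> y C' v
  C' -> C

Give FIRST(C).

C -> j C' contributes {j}.
From C -> A v j: add FIRST(A) = { j, v, y }.
From C -> A' j: add FIRST(A') = { j, v, y }.
Union: FIRST(C) = { j, v, y }.

{ j, v, y }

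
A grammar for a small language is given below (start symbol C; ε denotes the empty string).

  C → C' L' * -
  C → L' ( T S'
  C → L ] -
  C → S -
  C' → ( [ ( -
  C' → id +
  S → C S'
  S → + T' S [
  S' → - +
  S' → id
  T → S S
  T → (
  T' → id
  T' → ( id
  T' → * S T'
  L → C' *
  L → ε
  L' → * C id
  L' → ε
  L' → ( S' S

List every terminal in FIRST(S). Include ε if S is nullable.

From S → C S': add FIRST(C) = { (, *, +, ], id }.
S → + T' S [ contributes {+}.
Union: FIRST(S) = { (, *, +, ], id }.

{ (, *, +, ], id }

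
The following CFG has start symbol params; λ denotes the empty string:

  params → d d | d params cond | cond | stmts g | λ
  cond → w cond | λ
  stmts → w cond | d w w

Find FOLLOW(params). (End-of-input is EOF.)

params is the start symbol, so EOF ∈ FOLLOW(params).
In params → d params cond: add FIRST(cond)\{λ} = { w }.
  Since cond is nullable, also add FOLLOW(params) = { EOF, w }.
Union: FOLLOW(params) = { EOF, w }.

{ EOF, w }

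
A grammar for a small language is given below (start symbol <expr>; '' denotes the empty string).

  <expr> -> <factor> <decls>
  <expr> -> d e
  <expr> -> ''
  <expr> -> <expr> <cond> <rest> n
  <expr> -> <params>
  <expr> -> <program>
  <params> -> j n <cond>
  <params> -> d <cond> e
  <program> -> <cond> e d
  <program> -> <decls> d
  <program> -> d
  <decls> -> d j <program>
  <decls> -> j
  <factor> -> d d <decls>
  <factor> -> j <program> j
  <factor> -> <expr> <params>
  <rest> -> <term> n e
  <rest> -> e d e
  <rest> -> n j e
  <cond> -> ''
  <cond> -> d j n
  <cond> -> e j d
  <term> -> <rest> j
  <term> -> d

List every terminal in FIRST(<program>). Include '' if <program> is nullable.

From <program> -> <cond> e d: <cond> nullable, take FIRST(<cond>) ∪ {e} = { d, e }.
From <program> -> <decls> d: add FIRST(<decls>) = { d, j }.
<program> -> d contributes {d}.
Union: FIRST(<program>) = { d, e, j }.

{ d, e, j }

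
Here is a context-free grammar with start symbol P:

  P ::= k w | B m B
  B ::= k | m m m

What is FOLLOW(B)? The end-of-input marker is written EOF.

In P ::= B m B: add FIRST(m B) = { m }.
In P ::= B m B: B is at the end, add FOLLOW(P) = { EOF }.
Union: FOLLOW(B) = { EOF, m }.

{ EOF, m }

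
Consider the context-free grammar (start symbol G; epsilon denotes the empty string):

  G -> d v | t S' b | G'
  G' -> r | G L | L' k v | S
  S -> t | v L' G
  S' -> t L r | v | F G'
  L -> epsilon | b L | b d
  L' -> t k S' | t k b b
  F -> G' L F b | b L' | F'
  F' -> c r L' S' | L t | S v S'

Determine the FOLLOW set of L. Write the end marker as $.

{ $, b, c, d, k, r, t, v }

In G' -> G L: L is at the end, add FOLLOW(G') = { $, b, c, d, k, r, t, v }.
In S' -> t L r: add FIRST(r) = { r }.
In L -> b L: L is at the end, add FOLLOW(L) = { $, b, c, d, k, r, t, v }.
In F -> G' L F b: add FIRST(F b) = { b, c, d, r, t, v }.
In F' -> L t: add FIRST(t) = { t }.
Union: FOLLOW(L) = { $, b, c, d, k, r, t, v }.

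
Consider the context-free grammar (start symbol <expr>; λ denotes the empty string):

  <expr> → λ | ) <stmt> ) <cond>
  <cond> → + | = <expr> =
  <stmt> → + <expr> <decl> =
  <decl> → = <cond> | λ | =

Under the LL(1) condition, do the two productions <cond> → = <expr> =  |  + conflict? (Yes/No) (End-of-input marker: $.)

No

FIRST(= <expr> =) = { = } and FIRST(+) = { + }.
The FIRST sets are disjoint and neither alternative is nullable — no conflict.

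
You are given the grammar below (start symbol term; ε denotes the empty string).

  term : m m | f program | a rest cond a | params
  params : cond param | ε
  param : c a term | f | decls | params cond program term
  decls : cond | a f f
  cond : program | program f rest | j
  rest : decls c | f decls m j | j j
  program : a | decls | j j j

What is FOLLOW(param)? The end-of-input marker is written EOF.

{ EOF, a, j }

In params : cond param: param is at the end, add FOLLOW(params) = { EOF, a, j }.
Union: FOLLOW(param) = { EOF, a, j }.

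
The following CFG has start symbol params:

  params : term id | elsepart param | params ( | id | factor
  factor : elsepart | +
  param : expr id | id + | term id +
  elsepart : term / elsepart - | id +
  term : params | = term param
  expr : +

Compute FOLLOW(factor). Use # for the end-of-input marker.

In params : factor: factor is at the end, add FOLLOW(params) = { #, (, +, /, =, id }.
Union: FOLLOW(factor) = { #, (, +, /, =, id }.

{ #, (, +, /, =, id }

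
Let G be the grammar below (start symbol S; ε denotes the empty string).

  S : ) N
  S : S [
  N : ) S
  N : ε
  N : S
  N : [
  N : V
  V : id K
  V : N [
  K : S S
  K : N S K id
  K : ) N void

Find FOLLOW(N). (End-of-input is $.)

In S : ) N: N is at the end, add FOLLOW(S) = { $, ), [, id, void }.
In V : N [: add FIRST([) = { [ }.
In K : N S K id: add FIRST(S K id) = { ) }.
In K : ) N void: add FIRST(void) = { void }.
Union: FOLLOW(N) = { $, ), [, id, void }.

{ $, ), [, id, void }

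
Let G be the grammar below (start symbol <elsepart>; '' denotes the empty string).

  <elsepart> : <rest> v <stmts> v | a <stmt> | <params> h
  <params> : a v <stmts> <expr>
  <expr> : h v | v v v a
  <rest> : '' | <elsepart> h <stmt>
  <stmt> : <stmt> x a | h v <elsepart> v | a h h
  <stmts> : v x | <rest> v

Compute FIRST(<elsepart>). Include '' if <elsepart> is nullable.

From <elsepart> : <rest> v <stmts> v: <rest> nullable, take FIRST(<rest>) ∪ {v} = { a, v }.
<elsepart> : a <stmt> contributes {a}.
From <elsepart> : <params> h: add FIRST(<params>) = { a }.
Union: FIRST(<elsepart>) = { a, v }.

{ a, v }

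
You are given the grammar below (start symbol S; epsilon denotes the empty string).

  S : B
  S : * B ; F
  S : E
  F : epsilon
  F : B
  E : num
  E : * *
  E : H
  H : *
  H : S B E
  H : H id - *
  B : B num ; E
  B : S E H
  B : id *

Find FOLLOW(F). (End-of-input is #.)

In S : * B ; F: F is at the end, add FOLLOW(S) = { #, *, id, num }.
Union: FOLLOW(F) = { #, *, id, num }.

{ #, *, id, num }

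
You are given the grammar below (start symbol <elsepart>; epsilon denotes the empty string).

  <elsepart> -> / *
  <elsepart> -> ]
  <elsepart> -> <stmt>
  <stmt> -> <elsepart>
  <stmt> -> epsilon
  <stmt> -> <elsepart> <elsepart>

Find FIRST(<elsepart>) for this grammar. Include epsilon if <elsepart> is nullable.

{ /, ], epsilon }

<elsepart> -> / * contributes {/}.
<elsepart> -> ] contributes {]}.
From <elsepart> -> <stmt>: add FIRST(<stmt>) = { /, ], epsilon } (including epsilon since <stmt> is nullable).
Union: FIRST(<elsepart>) = { /, ], epsilon }.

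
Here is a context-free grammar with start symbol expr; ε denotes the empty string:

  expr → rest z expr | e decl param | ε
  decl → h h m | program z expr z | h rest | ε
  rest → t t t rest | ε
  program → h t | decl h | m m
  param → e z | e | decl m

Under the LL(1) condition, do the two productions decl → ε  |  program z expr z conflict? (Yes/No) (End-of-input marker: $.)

Yes

FIRST(ε) = { ε } and FIRST(program z expr z) = { h, m }.
The first alternative is nullable and FOLLOW(decl) = { e, h, m } shares h with FIRST of the second — conflict.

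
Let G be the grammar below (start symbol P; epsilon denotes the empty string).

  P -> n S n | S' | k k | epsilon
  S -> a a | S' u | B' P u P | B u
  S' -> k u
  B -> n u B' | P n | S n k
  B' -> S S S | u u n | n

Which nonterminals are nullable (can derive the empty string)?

Directly nullable (have an epsilon-production): P.
No other nonterminal has a production whose RHS symbols are all nullable.

{ P }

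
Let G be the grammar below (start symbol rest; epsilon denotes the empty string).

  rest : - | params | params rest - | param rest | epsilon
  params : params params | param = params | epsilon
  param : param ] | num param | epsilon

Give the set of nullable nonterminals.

Directly nullable (have an epsilon-production): rest, params, param.

{ param, params, rest }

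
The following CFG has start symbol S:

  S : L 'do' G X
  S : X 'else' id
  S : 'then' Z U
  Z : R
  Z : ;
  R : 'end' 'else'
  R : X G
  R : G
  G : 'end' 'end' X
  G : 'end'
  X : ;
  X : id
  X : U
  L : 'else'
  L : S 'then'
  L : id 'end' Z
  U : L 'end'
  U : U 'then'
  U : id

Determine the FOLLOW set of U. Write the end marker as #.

{ #, 'do', 'else', 'end', 'then', ;, id }

In S : 'then' Z U: U is at the end, add FOLLOW(S) = { #, 'then' }.
In X : U: U is at the end, add FOLLOW(X) = { #, 'do', 'else', 'end', 'then', ;, id }.
In U : U 'then': add FIRST('then') = { 'then' }.
Union: FOLLOW(U) = { #, 'do', 'else', 'end', 'then', ;, id }.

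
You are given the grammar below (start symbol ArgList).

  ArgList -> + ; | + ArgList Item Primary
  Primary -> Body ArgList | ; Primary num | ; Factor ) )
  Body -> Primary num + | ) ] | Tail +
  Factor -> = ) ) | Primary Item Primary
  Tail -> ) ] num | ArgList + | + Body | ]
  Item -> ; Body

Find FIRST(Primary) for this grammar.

{ ), +, ;, ] }

From Primary -> Body ArgList: add FIRST(Body) = { ), +, ;, ] }.
Primary -> ; Primary num contributes {;}.
Primary -> ; Factor ) ) contributes {;}.
Union: FIRST(Primary) = { ), +, ;, ] }.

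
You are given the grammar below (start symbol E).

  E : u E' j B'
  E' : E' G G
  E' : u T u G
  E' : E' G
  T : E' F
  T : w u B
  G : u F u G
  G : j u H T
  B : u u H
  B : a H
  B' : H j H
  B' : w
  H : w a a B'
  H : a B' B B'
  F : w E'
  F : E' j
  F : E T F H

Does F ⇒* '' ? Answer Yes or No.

No nonterminal in this grammar is nullable.
No production of F has an RHS whose symbols are all nullable, so F is not nullable.

No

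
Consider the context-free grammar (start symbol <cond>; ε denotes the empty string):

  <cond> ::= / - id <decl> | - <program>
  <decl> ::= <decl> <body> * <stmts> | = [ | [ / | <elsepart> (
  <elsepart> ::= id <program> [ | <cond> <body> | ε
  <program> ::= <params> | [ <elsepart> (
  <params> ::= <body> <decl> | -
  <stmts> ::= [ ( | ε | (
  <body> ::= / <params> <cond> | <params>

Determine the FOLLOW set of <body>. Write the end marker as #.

In <decl> ::= <decl> <body> * <stmts>: add FIRST(* <stmts>) = { * }.
In <elsepart> ::= <cond> <body>: <body> is at the end, add FOLLOW(<elsepart>) = { ( }.
In <params> ::= <body> <decl>: add FIRST(<decl>) = { (, -, /, =, [, id }.
Union: FOLLOW(<body>) = { (, *, -, /, =, [, id }.

{ (, *, -, /, =, [, id }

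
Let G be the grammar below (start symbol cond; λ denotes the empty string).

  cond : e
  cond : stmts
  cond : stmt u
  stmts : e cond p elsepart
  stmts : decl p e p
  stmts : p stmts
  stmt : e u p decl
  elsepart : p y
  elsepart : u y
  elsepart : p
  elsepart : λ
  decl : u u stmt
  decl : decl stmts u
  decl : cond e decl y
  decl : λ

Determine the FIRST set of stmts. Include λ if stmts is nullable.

stmts : e cond p elsepart contributes {e}.
From stmts : decl p e p: decl nullable, take FIRST(decl) ∪ {p} = { e, p, u }.
stmts : p stmts contributes {p}.
Union: FIRST(stmts) = { e, p, u }.

{ e, p, u }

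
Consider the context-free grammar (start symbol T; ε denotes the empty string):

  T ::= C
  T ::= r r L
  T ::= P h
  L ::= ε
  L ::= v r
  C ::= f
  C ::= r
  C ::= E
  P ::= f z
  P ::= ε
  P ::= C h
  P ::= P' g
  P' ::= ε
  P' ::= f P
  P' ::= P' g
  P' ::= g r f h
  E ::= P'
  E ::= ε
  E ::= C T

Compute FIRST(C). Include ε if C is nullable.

{ f, g, h, r, ε }

C ::= f contributes {f}.
C ::= r contributes {r}.
From C ::= E: add FIRST(E) = { f, g, h, r, ε } (including ε since E is nullable).
Union: FIRST(C) = { f, g, h, r, ε }.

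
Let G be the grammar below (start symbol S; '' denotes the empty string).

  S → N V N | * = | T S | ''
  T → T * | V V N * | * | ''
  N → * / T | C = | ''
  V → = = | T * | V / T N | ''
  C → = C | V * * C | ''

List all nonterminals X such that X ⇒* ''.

{ C, N, S, T, V }

Directly nullable (have an ''-production): S, T, N, V, C.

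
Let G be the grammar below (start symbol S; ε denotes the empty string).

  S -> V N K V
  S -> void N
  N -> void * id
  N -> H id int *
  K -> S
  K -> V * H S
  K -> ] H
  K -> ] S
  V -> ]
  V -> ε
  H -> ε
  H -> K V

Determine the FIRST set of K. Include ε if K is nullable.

{ *, ], id, void }

From K -> S: add FIRST(S) = { *, ], id, void }.
From K -> V * H S: V nullable, take FIRST(V) ∪ {*} = { *, ] }.
K -> ] H contributes {]}.
K -> ] S contributes {]}.
Union: FIRST(K) = { *, ], id, void }.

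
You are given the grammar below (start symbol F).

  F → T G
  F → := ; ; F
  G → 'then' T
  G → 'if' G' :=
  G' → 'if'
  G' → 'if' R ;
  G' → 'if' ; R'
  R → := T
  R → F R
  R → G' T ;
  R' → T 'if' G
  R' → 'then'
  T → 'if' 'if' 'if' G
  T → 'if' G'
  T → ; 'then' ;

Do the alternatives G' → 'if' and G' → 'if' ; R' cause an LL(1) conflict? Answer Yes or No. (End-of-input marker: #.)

Yes

FIRST('if') = { 'if' } and FIRST('if' ; R') = { 'if' }.
Both contain 'if', so the two alternatives are not disjoint — LL(1) conflict.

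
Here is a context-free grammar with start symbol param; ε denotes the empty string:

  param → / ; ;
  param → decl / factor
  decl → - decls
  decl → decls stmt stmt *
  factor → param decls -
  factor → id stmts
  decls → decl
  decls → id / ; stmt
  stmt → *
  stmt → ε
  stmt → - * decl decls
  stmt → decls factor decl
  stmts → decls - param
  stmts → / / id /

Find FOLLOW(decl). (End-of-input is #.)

{ *, -, /, id }

In param → decl / factor: add FIRST(/ factor) = { / }.
In decls → decl: decl is at the end, add FOLLOW(decls) = { *, -, /, id }.
In stmt → - * decl decls: add FIRST(decls) = { -, id }.
In stmt → decls factor decl: decl is at the end, add FOLLOW(stmt) = { *, -, /, id }.
Union: FOLLOW(decl) = { *, -, /, id }.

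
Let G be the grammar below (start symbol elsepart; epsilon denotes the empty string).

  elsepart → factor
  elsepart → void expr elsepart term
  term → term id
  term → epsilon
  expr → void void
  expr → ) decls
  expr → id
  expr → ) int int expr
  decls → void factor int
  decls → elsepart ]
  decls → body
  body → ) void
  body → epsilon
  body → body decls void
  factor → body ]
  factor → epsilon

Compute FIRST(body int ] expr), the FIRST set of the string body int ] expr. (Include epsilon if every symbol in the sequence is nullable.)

{ ), ], int, void }

Add FIRST(body)\{epsilon} = { ), ], void }; body is nullable, continue.
int is a terminal; add {int} and stop.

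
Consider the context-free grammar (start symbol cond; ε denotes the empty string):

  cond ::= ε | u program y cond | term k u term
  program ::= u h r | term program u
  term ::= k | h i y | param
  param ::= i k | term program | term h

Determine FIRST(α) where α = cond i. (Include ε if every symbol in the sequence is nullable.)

{ h, i, k, u }

Add FIRST(cond)\{ε} = { h, i, k, u }; cond is nullable, continue.
i is a terminal; add {i} and stop.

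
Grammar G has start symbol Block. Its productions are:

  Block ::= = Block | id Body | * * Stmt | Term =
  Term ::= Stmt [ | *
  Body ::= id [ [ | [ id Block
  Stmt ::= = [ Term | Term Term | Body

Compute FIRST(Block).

{ *, =, [, id }

Block ::= = Block contributes {=}.
Block ::= id Body contributes {id}.
Block ::= * * Stmt contributes {*}.
From Block ::= Term =: add FIRST(Term) = { *, =, [, id }.
Union: FIRST(Block) = { *, =, [, id }.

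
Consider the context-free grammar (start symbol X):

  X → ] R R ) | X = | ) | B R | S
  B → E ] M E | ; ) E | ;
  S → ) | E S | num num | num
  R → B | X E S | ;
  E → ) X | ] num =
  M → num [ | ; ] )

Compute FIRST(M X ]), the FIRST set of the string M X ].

Add FIRST(M) = { ;, num }; M is not nullable, stop.

{ ;, num }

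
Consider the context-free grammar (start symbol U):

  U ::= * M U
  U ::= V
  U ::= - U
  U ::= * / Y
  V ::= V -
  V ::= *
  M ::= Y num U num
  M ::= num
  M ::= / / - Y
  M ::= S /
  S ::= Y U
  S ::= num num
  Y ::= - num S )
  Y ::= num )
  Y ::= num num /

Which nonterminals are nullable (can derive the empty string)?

No nonterminal has an empty production or an RHS whose symbols are all nullable.

{ } (none)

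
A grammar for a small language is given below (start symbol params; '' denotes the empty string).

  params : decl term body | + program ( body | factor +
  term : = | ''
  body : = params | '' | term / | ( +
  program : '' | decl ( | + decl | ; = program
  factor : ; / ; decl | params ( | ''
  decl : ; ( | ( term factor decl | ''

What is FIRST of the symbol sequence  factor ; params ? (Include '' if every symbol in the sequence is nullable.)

{ (, +, /, ;, = }

Add FIRST(factor)\{''} = { (, +, /, ;, = }; factor is nullable, continue.
; is a terminal; add {;} and stop.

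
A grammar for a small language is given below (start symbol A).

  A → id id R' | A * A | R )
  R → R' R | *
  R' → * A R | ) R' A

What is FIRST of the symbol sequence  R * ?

{ ), * }

Add FIRST(R) = { ), * }; R is not nullable, stop.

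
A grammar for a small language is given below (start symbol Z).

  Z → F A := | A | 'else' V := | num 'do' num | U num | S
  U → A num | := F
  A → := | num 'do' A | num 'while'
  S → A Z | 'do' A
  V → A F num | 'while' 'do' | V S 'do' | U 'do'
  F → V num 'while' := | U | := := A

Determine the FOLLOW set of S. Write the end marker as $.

In Z → S: S is at the end, add FOLLOW(Z) = { $, 'do' }.
In V → V S 'do': add FIRST('do') = { 'do' }.
Union: FOLLOW(S) = { $, 'do' }.

{ $, 'do' }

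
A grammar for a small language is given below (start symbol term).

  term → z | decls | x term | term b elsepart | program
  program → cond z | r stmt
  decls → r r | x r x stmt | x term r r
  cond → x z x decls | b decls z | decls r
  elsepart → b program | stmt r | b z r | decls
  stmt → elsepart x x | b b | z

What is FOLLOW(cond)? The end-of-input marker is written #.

{ z }

In program → cond z: add FIRST(z) = { z }.
Union: FOLLOW(cond) = { z }.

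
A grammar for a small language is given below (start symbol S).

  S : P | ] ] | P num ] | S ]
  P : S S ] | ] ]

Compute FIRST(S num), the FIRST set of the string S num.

Add FIRST(S) = { ] }; S is not nullable, stop.

{ ] }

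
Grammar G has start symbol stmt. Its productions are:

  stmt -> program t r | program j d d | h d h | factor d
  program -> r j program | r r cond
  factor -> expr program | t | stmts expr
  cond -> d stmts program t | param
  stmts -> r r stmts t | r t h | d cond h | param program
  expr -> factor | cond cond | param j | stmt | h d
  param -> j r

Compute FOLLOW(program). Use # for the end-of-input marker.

{ d, h, j, r, t }

In stmt -> program t r: add FIRST(t r) = { t }.
In stmt -> program j d d: add FIRST(j d d) = { j }.
In program -> r j program: program is at the end, add FOLLOW(program) = { d, h, j, r, t }.
In factor -> expr program: program is at the end, add FOLLOW(factor) = { d, r }.
In cond -> d stmts program t: add FIRST(t) = { t }.
In stmts -> param program: program is at the end, add FOLLOW(stmts) = { d, h, j, r, t }.
Union: FOLLOW(program) = { d, h, j, r, t }.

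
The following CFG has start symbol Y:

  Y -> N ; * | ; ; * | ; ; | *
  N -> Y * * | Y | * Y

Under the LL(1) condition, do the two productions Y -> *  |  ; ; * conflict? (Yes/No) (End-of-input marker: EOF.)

No

FIRST(*) = { * } and FIRST(; ; *) = { ; }.
The FIRST sets are disjoint and neither alternative is nullable — no conflict.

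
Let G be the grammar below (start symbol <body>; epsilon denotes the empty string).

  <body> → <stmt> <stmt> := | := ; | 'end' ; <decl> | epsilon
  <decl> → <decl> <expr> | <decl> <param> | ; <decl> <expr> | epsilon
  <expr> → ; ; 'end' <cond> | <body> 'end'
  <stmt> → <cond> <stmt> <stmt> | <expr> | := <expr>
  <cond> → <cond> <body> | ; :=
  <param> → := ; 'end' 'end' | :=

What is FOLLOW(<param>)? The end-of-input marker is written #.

{ #, 'end', :=, ; }

In <decl> → <decl> <param>: <param> is at the end, add FOLLOW(<decl>) = { #, 'end', :=, ; }.
Union: FOLLOW(<param>) = { #, 'end', :=, ; }.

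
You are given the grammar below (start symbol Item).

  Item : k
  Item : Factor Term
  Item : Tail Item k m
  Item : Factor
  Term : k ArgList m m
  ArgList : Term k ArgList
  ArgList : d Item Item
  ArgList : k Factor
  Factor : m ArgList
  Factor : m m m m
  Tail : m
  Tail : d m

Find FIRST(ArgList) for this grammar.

{ d, k }

From ArgList : Term k ArgList: add FIRST(Term) = { k }.
ArgList : d Item Item contributes {d}.
ArgList : k Factor contributes {k}.
Union: FIRST(ArgList) = { d, k }.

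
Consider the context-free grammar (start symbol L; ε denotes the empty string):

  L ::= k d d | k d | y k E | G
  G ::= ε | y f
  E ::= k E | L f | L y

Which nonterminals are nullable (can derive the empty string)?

Directly nullable (have an ε-production): G.
L ::= G with every symbol nullable, so L is nullable.
No other nonterminal has a production whose RHS symbols are all nullable.

{ G, L }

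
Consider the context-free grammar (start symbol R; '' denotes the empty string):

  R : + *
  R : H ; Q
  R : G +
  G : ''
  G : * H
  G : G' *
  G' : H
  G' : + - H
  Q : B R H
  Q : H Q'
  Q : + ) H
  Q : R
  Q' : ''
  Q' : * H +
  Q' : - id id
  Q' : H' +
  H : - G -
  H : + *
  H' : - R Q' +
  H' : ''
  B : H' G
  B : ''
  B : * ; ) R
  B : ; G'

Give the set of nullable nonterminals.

{ B, G, H', Q' }

Directly nullable (have an ''-production): G, Q', H', B.
No other nonterminal has a production whose RHS symbols are all nullable.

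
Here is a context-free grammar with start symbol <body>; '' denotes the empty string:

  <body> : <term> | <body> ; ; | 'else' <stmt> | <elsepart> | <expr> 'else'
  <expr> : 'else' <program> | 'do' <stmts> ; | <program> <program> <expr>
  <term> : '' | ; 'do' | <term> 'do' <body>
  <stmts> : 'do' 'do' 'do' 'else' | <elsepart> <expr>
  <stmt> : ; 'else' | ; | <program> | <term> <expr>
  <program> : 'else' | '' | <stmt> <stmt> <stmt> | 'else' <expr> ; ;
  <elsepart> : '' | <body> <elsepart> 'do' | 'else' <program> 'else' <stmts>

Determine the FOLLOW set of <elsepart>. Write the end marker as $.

In <body> : <elsepart>: <elsepart> is at the end, add FOLLOW(<body>) = { $, 'do', 'else', ; }.
In <stmts> : <elsepart> <expr>: add FIRST(<expr>) = { 'do', 'else', ; }.
In <elsepart> : <body> <elsepart> 'do': add FIRST('do') = { 'do' }.
Union: FOLLOW(<elsepart>) = { $, 'do', 'else', ; }.

{ $, 'do', 'else', ; }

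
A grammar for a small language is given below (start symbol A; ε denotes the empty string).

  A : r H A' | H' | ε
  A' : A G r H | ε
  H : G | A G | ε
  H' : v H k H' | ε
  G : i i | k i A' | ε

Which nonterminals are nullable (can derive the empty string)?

Directly nullable (have an ε-production): A, A', H, H', G.

{ A, A', G, H, H' }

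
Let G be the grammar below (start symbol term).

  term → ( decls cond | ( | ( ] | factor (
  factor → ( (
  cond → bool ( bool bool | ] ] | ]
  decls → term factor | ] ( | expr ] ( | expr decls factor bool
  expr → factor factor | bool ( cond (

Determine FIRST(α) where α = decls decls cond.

{ (, ], bool }

Add FIRST(decls) = { (, ], bool }; decls is not nullable, stop.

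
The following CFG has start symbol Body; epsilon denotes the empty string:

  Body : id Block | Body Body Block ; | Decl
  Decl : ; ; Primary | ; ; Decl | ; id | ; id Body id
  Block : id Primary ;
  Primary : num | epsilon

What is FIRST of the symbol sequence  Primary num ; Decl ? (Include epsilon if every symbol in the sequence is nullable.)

{ num }

Add FIRST(Primary)\{epsilon} = { num }; Primary is nullable, continue.
num is a terminal; add {num} and stop.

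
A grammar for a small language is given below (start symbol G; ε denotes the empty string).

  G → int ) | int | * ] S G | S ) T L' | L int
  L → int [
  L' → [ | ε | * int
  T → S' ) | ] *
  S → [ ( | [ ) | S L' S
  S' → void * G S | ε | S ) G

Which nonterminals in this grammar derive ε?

{ L', S' }

Directly nullable (have an ε-production): L', S'.
No other nonterminal has a production whose RHS symbols are all nullable.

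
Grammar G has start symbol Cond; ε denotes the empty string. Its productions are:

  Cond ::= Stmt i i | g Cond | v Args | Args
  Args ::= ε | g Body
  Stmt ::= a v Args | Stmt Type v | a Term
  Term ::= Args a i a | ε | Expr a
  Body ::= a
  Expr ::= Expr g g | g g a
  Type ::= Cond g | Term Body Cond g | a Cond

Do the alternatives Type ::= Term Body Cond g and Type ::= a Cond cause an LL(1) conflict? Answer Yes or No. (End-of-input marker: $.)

FIRST(Term Body Cond g) = { a, g } and FIRST(a Cond) = { a }.
Both contain a, so the two alternatives are not disjoint — LL(1) conflict.

Yes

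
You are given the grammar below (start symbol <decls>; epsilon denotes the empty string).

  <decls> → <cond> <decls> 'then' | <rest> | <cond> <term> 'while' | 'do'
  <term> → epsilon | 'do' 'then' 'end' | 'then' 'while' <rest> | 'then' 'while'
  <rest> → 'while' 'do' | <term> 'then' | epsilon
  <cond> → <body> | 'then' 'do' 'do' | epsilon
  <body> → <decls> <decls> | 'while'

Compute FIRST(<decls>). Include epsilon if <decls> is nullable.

From <decls> → <cond> <decls> 'then': <cond>, <decls> nullable, take FIRST(<cond>) ∪ FIRST(<decls>) ∪ {'then'} = { 'do', 'then', 'while' }.
From <decls> → <rest>: add FIRST(<rest>) = { 'do', 'then', 'while', epsilon } (including epsilon since <rest> is nullable).
From <decls> → <cond> <term> 'while': <cond>, <term> nullable, take FIRST(<cond>) ∪ FIRST(<term>) ∪ {'while'} = { 'do', 'then', 'while' }.
<decls> → 'do' contributes {'do'}.
Union: FIRST(<decls>) = { 'do', 'then', 'while', epsilon }.

{ 'do', 'then', 'while', epsilon }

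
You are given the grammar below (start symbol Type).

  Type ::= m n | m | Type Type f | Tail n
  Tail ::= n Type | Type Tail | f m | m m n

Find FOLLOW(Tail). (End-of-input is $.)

In Type ::= Tail n: add FIRST(n) = { n }.
In Tail ::= Type Tail: Tail is at the end, add FOLLOW(Tail) = { n }.
Union: FOLLOW(Tail) = { n }.

{ n }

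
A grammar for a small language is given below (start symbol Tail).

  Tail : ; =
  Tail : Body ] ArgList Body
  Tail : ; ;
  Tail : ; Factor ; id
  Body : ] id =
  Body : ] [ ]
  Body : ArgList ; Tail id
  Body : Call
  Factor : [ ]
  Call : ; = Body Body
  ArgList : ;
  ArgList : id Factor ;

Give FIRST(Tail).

Tail : ; = contributes {;}.
From Tail : Body ] ArgList Body: add FIRST(Body) = { ;, ], id }.
Tail : ; ; contributes {;}.
Tail : ; Factor ; id contributes {;}.
Union: FIRST(Tail) = { ;, ], id }.

{ ;, ], id }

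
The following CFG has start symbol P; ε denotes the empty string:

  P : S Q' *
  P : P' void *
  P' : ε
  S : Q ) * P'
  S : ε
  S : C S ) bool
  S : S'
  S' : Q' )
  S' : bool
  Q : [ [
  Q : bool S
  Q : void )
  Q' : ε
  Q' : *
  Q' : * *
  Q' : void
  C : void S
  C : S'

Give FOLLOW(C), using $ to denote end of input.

In S : C S ) bool: add FIRST(S ) bool) = { ), *, [, bool, void }.
Union: FOLLOW(C) = { ), *, [, bool, void }.

{ ), *, [, bool, void }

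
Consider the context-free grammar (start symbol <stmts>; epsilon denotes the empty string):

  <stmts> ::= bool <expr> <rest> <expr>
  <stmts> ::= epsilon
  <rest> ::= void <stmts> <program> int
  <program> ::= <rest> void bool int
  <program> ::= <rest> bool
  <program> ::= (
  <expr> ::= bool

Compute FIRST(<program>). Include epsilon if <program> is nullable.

From <program> ::= <rest> void bool int: add FIRST(<rest>) = { void }.
From <program> ::= <rest> bool: add FIRST(<rest>) = { void }.
<program> ::= ( contributes {(}.
Union: FIRST(<program>) = { (, void }.

{ (, void }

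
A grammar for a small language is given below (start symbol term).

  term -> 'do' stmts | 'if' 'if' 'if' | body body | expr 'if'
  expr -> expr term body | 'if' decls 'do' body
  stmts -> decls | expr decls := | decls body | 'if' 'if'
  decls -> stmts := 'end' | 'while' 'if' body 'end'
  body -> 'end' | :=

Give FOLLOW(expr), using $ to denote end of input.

{ 'do', 'end', 'if', 'while', := }

In term -> expr 'if': add FIRST('if') = { 'if' }.
In expr -> expr term body: add FIRST(term body) = { 'do', 'end', 'if', := }.
In stmts -> expr decls :=: add FIRST(decls :=) = { 'if', 'while' }.
Union: FOLLOW(expr) = { 'do', 'end', 'if', 'while', := }.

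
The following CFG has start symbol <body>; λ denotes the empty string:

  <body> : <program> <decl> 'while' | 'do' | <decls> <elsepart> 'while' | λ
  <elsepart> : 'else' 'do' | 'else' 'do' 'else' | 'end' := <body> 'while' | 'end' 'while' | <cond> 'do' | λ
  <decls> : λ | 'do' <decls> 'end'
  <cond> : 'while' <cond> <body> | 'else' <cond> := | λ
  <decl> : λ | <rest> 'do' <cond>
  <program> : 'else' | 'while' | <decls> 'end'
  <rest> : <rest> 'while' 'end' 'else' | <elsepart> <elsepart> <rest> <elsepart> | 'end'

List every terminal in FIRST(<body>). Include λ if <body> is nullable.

From <body> : <program> <decl> 'while': add FIRST(<program>) = { 'do', 'else', 'end', 'while' }.
<body> : 'do' contributes {'do'}.
From <body> : <decls> <elsepart> 'while': <decls>, <elsepart> nullable, take FIRST(<decls>) ∪ FIRST(<elsepart>) ∪ {'while'} = { 'do', 'else', 'end', 'while' }.
<body> : λ contributes λ.
Union: FIRST(<body>) = { 'do', 'else', 'end', 'while', λ }.

{ 'do', 'else', 'end', 'while', λ }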